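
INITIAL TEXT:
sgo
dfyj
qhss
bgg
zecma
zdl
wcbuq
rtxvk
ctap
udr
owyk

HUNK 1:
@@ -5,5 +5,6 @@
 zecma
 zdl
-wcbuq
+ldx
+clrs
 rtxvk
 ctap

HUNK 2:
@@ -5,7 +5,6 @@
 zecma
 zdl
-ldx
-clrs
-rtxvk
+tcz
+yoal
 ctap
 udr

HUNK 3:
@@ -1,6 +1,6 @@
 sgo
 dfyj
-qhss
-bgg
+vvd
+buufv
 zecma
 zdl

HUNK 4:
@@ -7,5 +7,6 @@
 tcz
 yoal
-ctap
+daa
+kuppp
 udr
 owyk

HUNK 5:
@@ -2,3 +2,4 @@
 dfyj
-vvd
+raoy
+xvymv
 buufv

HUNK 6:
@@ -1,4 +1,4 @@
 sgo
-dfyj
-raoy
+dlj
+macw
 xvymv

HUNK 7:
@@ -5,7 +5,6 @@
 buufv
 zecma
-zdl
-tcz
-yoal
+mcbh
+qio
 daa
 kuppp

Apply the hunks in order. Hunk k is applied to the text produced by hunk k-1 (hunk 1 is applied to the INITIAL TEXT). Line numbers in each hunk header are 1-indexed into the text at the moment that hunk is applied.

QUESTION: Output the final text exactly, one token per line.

Hunk 1: at line 5 remove [wcbuq] add [ldx,clrs] -> 12 lines: sgo dfyj qhss bgg zecma zdl ldx clrs rtxvk ctap udr owyk
Hunk 2: at line 5 remove [ldx,clrs,rtxvk] add [tcz,yoal] -> 11 lines: sgo dfyj qhss bgg zecma zdl tcz yoal ctap udr owyk
Hunk 3: at line 1 remove [qhss,bgg] add [vvd,buufv] -> 11 lines: sgo dfyj vvd buufv zecma zdl tcz yoal ctap udr owyk
Hunk 4: at line 7 remove [ctap] add [daa,kuppp] -> 12 lines: sgo dfyj vvd buufv zecma zdl tcz yoal daa kuppp udr owyk
Hunk 5: at line 2 remove [vvd] add [raoy,xvymv] -> 13 lines: sgo dfyj raoy xvymv buufv zecma zdl tcz yoal daa kuppp udr owyk
Hunk 6: at line 1 remove [dfyj,raoy] add [dlj,macw] -> 13 lines: sgo dlj macw xvymv buufv zecma zdl tcz yoal daa kuppp udr owyk
Hunk 7: at line 5 remove [zdl,tcz,yoal] add [mcbh,qio] -> 12 lines: sgo dlj macw xvymv buufv zecma mcbh qio daa kuppp udr owyk

Answer: sgo
dlj
macw
xvymv
buufv
zecma
mcbh
qio
daa
kuppp
udr
owyk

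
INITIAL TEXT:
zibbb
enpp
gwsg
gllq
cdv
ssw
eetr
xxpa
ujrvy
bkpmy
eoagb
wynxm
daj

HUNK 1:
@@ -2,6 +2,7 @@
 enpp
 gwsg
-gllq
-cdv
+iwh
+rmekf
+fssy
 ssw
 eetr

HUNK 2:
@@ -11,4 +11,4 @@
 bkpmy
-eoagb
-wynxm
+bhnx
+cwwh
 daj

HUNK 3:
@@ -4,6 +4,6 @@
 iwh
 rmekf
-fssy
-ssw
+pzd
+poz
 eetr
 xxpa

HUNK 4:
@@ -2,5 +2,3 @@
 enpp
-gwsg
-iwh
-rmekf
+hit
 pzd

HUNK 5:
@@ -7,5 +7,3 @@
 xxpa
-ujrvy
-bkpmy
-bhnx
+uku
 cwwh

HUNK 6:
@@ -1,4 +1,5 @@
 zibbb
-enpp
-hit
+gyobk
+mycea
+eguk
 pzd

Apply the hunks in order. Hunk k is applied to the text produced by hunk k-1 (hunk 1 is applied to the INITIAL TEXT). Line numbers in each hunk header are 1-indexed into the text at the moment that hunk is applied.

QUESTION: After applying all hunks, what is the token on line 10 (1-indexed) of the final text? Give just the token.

Hunk 1: at line 2 remove [gllq,cdv] add [iwh,rmekf,fssy] -> 14 lines: zibbb enpp gwsg iwh rmekf fssy ssw eetr xxpa ujrvy bkpmy eoagb wynxm daj
Hunk 2: at line 11 remove [eoagb,wynxm] add [bhnx,cwwh] -> 14 lines: zibbb enpp gwsg iwh rmekf fssy ssw eetr xxpa ujrvy bkpmy bhnx cwwh daj
Hunk 3: at line 4 remove [fssy,ssw] add [pzd,poz] -> 14 lines: zibbb enpp gwsg iwh rmekf pzd poz eetr xxpa ujrvy bkpmy bhnx cwwh daj
Hunk 4: at line 2 remove [gwsg,iwh,rmekf] add [hit] -> 12 lines: zibbb enpp hit pzd poz eetr xxpa ujrvy bkpmy bhnx cwwh daj
Hunk 5: at line 7 remove [ujrvy,bkpmy,bhnx] add [uku] -> 10 lines: zibbb enpp hit pzd poz eetr xxpa uku cwwh daj
Hunk 6: at line 1 remove [enpp,hit] add [gyobk,mycea,eguk] -> 11 lines: zibbb gyobk mycea eguk pzd poz eetr xxpa uku cwwh daj
Final line 10: cwwh

Answer: cwwh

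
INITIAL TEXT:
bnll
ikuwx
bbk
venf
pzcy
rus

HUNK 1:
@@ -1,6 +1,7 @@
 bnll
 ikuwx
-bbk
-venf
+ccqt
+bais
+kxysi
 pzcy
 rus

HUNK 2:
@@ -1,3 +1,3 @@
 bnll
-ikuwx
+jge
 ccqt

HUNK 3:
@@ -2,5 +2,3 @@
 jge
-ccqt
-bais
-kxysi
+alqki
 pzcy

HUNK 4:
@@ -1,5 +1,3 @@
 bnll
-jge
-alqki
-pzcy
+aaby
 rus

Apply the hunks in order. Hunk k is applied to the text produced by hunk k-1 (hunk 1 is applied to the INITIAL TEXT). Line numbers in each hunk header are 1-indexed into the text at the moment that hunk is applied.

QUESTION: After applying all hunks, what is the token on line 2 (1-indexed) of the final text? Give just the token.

Answer: aaby

Derivation:
Hunk 1: at line 1 remove [bbk,venf] add [ccqt,bais,kxysi] -> 7 lines: bnll ikuwx ccqt bais kxysi pzcy rus
Hunk 2: at line 1 remove [ikuwx] add [jge] -> 7 lines: bnll jge ccqt bais kxysi pzcy rus
Hunk 3: at line 2 remove [ccqt,bais,kxysi] add [alqki] -> 5 lines: bnll jge alqki pzcy rus
Hunk 4: at line 1 remove [jge,alqki,pzcy] add [aaby] -> 3 lines: bnll aaby rus
Final line 2: aaby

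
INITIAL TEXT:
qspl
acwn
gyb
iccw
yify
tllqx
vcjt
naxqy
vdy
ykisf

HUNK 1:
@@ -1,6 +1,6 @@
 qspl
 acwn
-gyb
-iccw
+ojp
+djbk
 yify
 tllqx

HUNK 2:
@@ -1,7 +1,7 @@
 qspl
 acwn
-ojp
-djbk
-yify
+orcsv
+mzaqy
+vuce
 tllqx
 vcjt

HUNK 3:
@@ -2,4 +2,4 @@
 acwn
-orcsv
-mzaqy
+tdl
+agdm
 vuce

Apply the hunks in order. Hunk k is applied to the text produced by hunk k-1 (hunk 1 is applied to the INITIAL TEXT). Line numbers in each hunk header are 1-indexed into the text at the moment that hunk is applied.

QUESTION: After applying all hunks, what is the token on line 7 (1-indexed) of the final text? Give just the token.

Answer: vcjt

Derivation:
Hunk 1: at line 1 remove [gyb,iccw] add [ojp,djbk] -> 10 lines: qspl acwn ojp djbk yify tllqx vcjt naxqy vdy ykisf
Hunk 2: at line 1 remove [ojp,djbk,yify] add [orcsv,mzaqy,vuce] -> 10 lines: qspl acwn orcsv mzaqy vuce tllqx vcjt naxqy vdy ykisf
Hunk 3: at line 2 remove [orcsv,mzaqy] add [tdl,agdm] -> 10 lines: qspl acwn tdl agdm vuce tllqx vcjt naxqy vdy ykisf
Final line 7: vcjt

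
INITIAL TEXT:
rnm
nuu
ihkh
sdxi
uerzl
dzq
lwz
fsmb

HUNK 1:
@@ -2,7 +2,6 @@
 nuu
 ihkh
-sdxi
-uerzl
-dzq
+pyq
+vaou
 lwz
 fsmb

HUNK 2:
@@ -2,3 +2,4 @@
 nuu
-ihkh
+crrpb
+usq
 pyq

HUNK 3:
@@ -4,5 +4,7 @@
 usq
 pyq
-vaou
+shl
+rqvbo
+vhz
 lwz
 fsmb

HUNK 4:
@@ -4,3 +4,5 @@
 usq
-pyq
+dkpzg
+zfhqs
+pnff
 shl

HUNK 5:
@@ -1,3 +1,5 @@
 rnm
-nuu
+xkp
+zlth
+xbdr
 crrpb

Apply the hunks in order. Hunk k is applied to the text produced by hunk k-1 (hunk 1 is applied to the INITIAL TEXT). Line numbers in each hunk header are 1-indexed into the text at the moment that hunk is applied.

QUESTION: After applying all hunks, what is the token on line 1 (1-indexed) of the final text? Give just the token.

Hunk 1: at line 2 remove [sdxi,uerzl,dzq] add [pyq,vaou] -> 7 lines: rnm nuu ihkh pyq vaou lwz fsmb
Hunk 2: at line 2 remove [ihkh] add [crrpb,usq] -> 8 lines: rnm nuu crrpb usq pyq vaou lwz fsmb
Hunk 3: at line 4 remove [vaou] add [shl,rqvbo,vhz] -> 10 lines: rnm nuu crrpb usq pyq shl rqvbo vhz lwz fsmb
Hunk 4: at line 4 remove [pyq] add [dkpzg,zfhqs,pnff] -> 12 lines: rnm nuu crrpb usq dkpzg zfhqs pnff shl rqvbo vhz lwz fsmb
Hunk 5: at line 1 remove [nuu] add [xkp,zlth,xbdr] -> 14 lines: rnm xkp zlth xbdr crrpb usq dkpzg zfhqs pnff shl rqvbo vhz lwz fsmb
Final line 1: rnm

Answer: rnm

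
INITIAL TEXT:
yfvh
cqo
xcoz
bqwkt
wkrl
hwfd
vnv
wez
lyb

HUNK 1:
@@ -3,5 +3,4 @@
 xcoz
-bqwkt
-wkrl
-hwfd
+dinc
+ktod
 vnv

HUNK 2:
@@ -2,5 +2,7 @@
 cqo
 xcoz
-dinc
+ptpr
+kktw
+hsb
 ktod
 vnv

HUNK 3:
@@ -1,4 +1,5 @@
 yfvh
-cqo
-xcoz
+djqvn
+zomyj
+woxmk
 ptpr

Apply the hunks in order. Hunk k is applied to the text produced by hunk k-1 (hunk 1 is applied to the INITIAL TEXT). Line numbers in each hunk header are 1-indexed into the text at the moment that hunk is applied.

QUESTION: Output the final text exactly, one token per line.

Hunk 1: at line 3 remove [bqwkt,wkrl,hwfd] add [dinc,ktod] -> 8 lines: yfvh cqo xcoz dinc ktod vnv wez lyb
Hunk 2: at line 2 remove [dinc] add [ptpr,kktw,hsb] -> 10 lines: yfvh cqo xcoz ptpr kktw hsb ktod vnv wez lyb
Hunk 3: at line 1 remove [cqo,xcoz] add [djqvn,zomyj,woxmk] -> 11 lines: yfvh djqvn zomyj woxmk ptpr kktw hsb ktod vnv wez lyb

Answer: yfvh
djqvn
zomyj
woxmk
ptpr
kktw
hsb
ktod
vnv
wez
lyb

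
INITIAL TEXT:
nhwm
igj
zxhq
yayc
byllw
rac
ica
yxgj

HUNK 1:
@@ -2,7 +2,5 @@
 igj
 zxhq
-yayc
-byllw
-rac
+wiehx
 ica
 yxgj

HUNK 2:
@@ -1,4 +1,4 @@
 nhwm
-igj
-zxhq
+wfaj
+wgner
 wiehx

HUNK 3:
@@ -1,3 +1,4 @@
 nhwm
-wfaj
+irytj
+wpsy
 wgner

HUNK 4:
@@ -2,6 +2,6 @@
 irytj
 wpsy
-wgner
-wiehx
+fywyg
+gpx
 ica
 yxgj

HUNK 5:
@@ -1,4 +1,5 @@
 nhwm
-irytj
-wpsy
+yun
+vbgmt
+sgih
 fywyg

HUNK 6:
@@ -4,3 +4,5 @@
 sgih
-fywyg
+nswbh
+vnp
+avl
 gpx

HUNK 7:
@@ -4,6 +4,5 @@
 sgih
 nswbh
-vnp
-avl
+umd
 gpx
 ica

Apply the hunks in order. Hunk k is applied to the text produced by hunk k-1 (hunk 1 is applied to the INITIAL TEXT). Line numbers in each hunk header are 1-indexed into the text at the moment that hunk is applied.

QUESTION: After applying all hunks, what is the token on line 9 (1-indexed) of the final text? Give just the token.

Hunk 1: at line 2 remove [yayc,byllw,rac] add [wiehx] -> 6 lines: nhwm igj zxhq wiehx ica yxgj
Hunk 2: at line 1 remove [igj,zxhq] add [wfaj,wgner] -> 6 lines: nhwm wfaj wgner wiehx ica yxgj
Hunk 3: at line 1 remove [wfaj] add [irytj,wpsy] -> 7 lines: nhwm irytj wpsy wgner wiehx ica yxgj
Hunk 4: at line 2 remove [wgner,wiehx] add [fywyg,gpx] -> 7 lines: nhwm irytj wpsy fywyg gpx ica yxgj
Hunk 5: at line 1 remove [irytj,wpsy] add [yun,vbgmt,sgih] -> 8 lines: nhwm yun vbgmt sgih fywyg gpx ica yxgj
Hunk 6: at line 4 remove [fywyg] add [nswbh,vnp,avl] -> 10 lines: nhwm yun vbgmt sgih nswbh vnp avl gpx ica yxgj
Hunk 7: at line 4 remove [vnp,avl] add [umd] -> 9 lines: nhwm yun vbgmt sgih nswbh umd gpx ica yxgj
Final line 9: yxgj

Answer: yxgj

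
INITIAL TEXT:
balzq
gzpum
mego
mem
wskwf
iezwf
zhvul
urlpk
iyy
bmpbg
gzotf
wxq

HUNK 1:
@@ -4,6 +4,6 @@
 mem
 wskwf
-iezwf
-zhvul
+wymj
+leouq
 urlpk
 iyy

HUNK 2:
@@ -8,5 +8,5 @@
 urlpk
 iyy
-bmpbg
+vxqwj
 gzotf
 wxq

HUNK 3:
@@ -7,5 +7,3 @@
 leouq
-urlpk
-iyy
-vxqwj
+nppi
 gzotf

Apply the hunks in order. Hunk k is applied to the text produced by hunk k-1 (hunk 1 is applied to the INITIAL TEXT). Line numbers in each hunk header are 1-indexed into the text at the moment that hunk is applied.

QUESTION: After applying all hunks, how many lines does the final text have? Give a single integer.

Hunk 1: at line 4 remove [iezwf,zhvul] add [wymj,leouq] -> 12 lines: balzq gzpum mego mem wskwf wymj leouq urlpk iyy bmpbg gzotf wxq
Hunk 2: at line 8 remove [bmpbg] add [vxqwj] -> 12 lines: balzq gzpum mego mem wskwf wymj leouq urlpk iyy vxqwj gzotf wxq
Hunk 3: at line 7 remove [urlpk,iyy,vxqwj] add [nppi] -> 10 lines: balzq gzpum mego mem wskwf wymj leouq nppi gzotf wxq
Final line count: 10

Answer: 10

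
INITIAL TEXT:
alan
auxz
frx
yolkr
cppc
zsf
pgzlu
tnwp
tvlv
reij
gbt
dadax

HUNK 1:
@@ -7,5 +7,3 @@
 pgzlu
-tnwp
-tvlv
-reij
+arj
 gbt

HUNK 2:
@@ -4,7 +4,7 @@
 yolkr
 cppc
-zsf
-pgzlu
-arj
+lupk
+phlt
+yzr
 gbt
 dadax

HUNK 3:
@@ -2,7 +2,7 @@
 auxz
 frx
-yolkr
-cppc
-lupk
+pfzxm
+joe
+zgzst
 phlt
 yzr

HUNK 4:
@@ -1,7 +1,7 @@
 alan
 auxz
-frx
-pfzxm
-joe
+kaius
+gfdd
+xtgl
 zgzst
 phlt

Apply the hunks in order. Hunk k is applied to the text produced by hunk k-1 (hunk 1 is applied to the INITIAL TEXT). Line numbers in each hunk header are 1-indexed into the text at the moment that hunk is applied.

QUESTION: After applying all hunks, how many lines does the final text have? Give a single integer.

Answer: 10

Derivation:
Hunk 1: at line 7 remove [tnwp,tvlv,reij] add [arj] -> 10 lines: alan auxz frx yolkr cppc zsf pgzlu arj gbt dadax
Hunk 2: at line 4 remove [zsf,pgzlu,arj] add [lupk,phlt,yzr] -> 10 lines: alan auxz frx yolkr cppc lupk phlt yzr gbt dadax
Hunk 3: at line 2 remove [yolkr,cppc,lupk] add [pfzxm,joe,zgzst] -> 10 lines: alan auxz frx pfzxm joe zgzst phlt yzr gbt dadax
Hunk 4: at line 1 remove [frx,pfzxm,joe] add [kaius,gfdd,xtgl] -> 10 lines: alan auxz kaius gfdd xtgl zgzst phlt yzr gbt dadax
Final line count: 10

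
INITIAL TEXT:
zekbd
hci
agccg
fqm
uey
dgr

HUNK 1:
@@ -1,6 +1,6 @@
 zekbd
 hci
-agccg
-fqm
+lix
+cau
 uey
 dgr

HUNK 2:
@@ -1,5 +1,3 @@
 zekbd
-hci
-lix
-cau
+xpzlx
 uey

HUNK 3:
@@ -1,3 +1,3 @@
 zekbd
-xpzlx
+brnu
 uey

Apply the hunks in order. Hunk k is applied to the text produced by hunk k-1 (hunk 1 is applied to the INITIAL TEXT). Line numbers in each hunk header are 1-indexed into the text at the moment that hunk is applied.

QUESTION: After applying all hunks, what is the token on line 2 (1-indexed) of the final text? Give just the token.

Hunk 1: at line 1 remove [agccg,fqm] add [lix,cau] -> 6 lines: zekbd hci lix cau uey dgr
Hunk 2: at line 1 remove [hci,lix,cau] add [xpzlx] -> 4 lines: zekbd xpzlx uey dgr
Hunk 3: at line 1 remove [xpzlx] add [brnu] -> 4 lines: zekbd brnu uey dgr
Final line 2: brnu

Answer: brnu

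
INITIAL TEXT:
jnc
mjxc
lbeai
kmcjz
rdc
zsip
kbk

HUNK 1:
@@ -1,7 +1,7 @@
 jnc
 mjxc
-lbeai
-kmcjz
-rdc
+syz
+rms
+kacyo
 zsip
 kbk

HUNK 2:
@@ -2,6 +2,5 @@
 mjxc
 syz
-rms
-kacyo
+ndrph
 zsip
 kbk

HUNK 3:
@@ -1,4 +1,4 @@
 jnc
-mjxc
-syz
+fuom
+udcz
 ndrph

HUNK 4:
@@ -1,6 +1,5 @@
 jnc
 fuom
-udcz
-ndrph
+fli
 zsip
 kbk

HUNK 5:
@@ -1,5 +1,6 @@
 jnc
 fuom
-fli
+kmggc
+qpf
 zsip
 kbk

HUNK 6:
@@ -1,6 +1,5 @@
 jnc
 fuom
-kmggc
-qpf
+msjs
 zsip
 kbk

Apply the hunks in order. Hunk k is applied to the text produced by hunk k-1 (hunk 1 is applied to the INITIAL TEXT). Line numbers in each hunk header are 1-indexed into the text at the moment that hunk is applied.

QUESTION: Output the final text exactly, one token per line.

Answer: jnc
fuom
msjs
zsip
kbk

Derivation:
Hunk 1: at line 1 remove [lbeai,kmcjz,rdc] add [syz,rms,kacyo] -> 7 lines: jnc mjxc syz rms kacyo zsip kbk
Hunk 2: at line 2 remove [rms,kacyo] add [ndrph] -> 6 lines: jnc mjxc syz ndrph zsip kbk
Hunk 3: at line 1 remove [mjxc,syz] add [fuom,udcz] -> 6 lines: jnc fuom udcz ndrph zsip kbk
Hunk 4: at line 1 remove [udcz,ndrph] add [fli] -> 5 lines: jnc fuom fli zsip kbk
Hunk 5: at line 1 remove [fli] add [kmggc,qpf] -> 6 lines: jnc fuom kmggc qpf zsip kbk
Hunk 6: at line 1 remove [kmggc,qpf] add [msjs] -> 5 lines: jnc fuom msjs zsip kbk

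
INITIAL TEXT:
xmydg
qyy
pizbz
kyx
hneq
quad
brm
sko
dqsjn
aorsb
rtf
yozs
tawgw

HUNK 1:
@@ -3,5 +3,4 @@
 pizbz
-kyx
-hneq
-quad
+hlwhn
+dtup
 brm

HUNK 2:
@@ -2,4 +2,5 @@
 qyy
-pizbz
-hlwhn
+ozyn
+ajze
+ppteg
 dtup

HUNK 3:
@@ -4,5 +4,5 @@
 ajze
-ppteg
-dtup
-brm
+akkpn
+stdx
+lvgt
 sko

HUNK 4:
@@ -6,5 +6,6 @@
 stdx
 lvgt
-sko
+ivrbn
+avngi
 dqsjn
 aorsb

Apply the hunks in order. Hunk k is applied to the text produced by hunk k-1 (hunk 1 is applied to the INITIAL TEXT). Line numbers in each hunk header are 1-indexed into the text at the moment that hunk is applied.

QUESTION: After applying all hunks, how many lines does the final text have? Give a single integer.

Answer: 14

Derivation:
Hunk 1: at line 3 remove [kyx,hneq,quad] add [hlwhn,dtup] -> 12 lines: xmydg qyy pizbz hlwhn dtup brm sko dqsjn aorsb rtf yozs tawgw
Hunk 2: at line 2 remove [pizbz,hlwhn] add [ozyn,ajze,ppteg] -> 13 lines: xmydg qyy ozyn ajze ppteg dtup brm sko dqsjn aorsb rtf yozs tawgw
Hunk 3: at line 4 remove [ppteg,dtup,brm] add [akkpn,stdx,lvgt] -> 13 lines: xmydg qyy ozyn ajze akkpn stdx lvgt sko dqsjn aorsb rtf yozs tawgw
Hunk 4: at line 6 remove [sko] add [ivrbn,avngi] -> 14 lines: xmydg qyy ozyn ajze akkpn stdx lvgt ivrbn avngi dqsjn aorsb rtf yozs tawgw
Final line count: 14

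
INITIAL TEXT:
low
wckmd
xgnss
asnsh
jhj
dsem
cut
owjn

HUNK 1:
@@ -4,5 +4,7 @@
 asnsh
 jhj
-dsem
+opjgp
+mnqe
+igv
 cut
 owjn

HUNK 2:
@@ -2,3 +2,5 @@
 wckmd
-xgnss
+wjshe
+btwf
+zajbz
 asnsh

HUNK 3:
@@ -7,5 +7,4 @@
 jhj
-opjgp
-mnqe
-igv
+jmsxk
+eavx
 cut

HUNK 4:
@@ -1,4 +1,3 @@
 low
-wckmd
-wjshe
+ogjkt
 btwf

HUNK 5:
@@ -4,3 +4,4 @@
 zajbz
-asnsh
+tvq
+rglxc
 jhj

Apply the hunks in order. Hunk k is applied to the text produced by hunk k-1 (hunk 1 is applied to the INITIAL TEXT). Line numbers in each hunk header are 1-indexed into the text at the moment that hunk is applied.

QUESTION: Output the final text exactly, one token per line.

Hunk 1: at line 4 remove [dsem] add [opjgp,mnqe,igv] -> 10 lines: low wckmd xgnss asnsh jhj opjgp mnqe igv cut owjn
Hunk 2: at line 2 remove [xgnss] add [wjshe,btwf,zajbz] -> 12 lines: low wckmd wjshe btwf zajbz asnsh jhj opjgp mnqe igv cut owjn
Hunk 3: at line 7 remove [opjgp,mnqe,igv] add [jmsxk,eavx] -> 11 lines: low wckmd wjshe btwf zajbz asnsh jhj jmsxk eavx cut owjn
Hunk 4: at line 1 remove [wckmd,wjshe] add [ogjkt] -> 10 lines: low ogjkt btwf zajbz asnsh jhj jmsxk eavx cut owjn
Hunk 5: at line 4 remove [asnsh] add [tvq,rglxc] -> 11 lines: low ogjkt btwf zajbz tvq rglxc jhj jmsxk eavx cut owjn

Answer: low
ogjkt
btwf
zajbz
tvq
rglxc
jhj
jmsxk
eavx
cut
owjn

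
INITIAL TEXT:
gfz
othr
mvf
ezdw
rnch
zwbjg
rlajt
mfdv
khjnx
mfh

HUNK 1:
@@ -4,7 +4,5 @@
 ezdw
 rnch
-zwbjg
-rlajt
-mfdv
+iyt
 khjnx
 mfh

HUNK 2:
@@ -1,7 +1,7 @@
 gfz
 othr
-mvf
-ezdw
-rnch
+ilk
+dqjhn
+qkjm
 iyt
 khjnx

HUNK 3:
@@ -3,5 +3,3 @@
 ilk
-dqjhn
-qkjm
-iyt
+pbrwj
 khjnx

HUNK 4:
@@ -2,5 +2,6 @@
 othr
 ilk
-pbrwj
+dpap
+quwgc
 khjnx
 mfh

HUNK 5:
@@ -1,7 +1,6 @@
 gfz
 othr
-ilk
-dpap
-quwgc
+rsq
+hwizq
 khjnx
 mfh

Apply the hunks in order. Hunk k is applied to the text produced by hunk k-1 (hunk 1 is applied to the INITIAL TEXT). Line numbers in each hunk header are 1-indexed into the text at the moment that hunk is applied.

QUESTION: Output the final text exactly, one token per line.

Hunk 1: at line 4 remove [zwbjg,rlajt,mfdv] add [iyt] -> 8 lines: gfz othr mvf ezdw rnch iyt khjnx mfh
Hunk 2: at line 1 remove [mvf,ezdw,rnch] add [ilk,dqjhn,qkjm] -> 8 lines: gfz othr ilk dqjhn qkjm iyt khjnx mfh
Hunk 3: at line 3 remove [dqjhn,qkjm,iyt] add [pbrwj] -> 6 lines: gfz othr ilk pbrwj khjnx mfh
Hunk 4: at line 2 remove [pbrwj] add [dpap,quwgc] -> 7 lines: gfz othr ilk dpap quwgc khjnx mfh
Hunk 5: at line 1 remove [ilk,dpap,quwgc] add [rsq,hwizq] -> 6 lines: gfz othr rsq hwizq khjnx mfh

Answer: gfz
othr
rsq
hwizq
khjnx
mfh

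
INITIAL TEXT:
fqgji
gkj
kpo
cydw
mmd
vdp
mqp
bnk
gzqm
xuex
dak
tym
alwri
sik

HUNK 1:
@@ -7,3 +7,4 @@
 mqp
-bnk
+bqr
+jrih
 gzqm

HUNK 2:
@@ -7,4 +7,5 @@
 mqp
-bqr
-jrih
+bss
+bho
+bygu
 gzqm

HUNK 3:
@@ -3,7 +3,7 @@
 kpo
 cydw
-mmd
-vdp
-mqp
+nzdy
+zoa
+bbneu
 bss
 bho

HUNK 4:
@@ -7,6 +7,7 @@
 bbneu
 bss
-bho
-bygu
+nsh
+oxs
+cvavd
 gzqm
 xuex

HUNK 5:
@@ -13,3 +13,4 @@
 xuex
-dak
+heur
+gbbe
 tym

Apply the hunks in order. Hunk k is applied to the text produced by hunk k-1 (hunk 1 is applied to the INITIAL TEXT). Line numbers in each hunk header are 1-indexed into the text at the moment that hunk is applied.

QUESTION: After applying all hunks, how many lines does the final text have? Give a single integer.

Answer: 18

Derivation:
Hunk 1: at line 7 remove [bnk] add [bqr,jrih] -> 15 lines: fqgji gkj kpo cydw mmd vdp mqp bqr jrih gzqm xuex dak tym alwri sik
Hunk 2: at line 7 remove [bqr,jrih] add [bss,bho,bygu] -> 16 lines: fqgji gkj kpo cydw mmd vdp mqp bss bho bygu gzqm xuex dak tym alwri sik
Hunk 3: at line 3 remove [mmd,vdp,mqp] add [nzdy,zoa,bbneu] -> 16 lines: fqgji gkj kpo cydw nzdy zoa bbneu bss bho bygu gzqm xuex dak tym alwri sik
Hunk 4: at line 7 remove [bho,bygu] add [nsh,oxs,cvavd] -> 17 lines: fqgji gkj kpo cydw nzdy zoa bbneu bss nsh oxs cvavd gzqm xuex dak tym alwri sik
Hunk 5: at line 13 remove [dak] add [heur,gbbe] -> 18 lines: fqgji gkj kpo cydw nzdy zoa bbneu bss nsh oxs cvavd gzqm xuex heur gbbe tym alwri sik
Final line count: 18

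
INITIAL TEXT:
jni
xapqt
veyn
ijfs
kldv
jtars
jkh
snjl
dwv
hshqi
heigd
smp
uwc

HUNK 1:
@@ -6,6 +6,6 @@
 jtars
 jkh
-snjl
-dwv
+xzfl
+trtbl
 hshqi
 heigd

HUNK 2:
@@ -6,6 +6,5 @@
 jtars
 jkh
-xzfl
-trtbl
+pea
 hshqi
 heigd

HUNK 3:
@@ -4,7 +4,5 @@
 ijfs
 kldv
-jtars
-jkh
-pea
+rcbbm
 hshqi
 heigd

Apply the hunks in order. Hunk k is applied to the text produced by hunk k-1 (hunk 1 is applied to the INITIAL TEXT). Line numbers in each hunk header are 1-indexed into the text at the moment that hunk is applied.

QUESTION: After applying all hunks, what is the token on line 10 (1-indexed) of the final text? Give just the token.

Hunk 1: at line 6 remove [snjl,dwv] add [xzfl,trtbl] -> 13 lines: jni xapqt veyn ijfs kldv jtars jkh xzfl trtbl hshqi heigd smp uwc
Hunk 2: at line 6 remove [xzfl,trtbl] add [pea] -> 12 lines: jni xapqt veyn ijfs kldv jtars jkh pea hshqi heigd smp uwc
Hunk 3: at line 4 remove [jtars,jkh,pea] add [rcbbm] -> 10 lines: jni xapqt veyn ijfs kldv rcbbm hshqi heigd smp uwc
Final line 10: uwc

Answer: uwc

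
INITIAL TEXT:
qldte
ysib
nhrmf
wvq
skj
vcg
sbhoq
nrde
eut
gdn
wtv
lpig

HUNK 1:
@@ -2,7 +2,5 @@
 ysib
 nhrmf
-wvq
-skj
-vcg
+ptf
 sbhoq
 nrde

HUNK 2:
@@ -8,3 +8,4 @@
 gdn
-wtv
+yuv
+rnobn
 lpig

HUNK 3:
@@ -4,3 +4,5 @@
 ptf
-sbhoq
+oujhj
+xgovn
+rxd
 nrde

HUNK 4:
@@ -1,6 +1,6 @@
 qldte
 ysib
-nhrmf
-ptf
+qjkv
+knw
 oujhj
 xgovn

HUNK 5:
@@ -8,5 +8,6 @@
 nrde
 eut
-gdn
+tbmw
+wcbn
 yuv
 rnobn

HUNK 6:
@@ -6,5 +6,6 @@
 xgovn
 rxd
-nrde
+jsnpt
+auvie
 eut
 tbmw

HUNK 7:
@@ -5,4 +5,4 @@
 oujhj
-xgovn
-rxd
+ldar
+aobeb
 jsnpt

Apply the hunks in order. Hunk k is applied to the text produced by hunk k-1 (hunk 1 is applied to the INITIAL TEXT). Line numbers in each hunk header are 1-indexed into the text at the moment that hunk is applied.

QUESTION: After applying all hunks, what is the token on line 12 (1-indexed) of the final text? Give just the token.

Answer: wcbn

Derivation:
Hunk 1: at line 2 remove [wvq,skj,vcg] add [ptf] -> 10 lines: qldte ysib nhrmf ptf sbhoq nrde eut gdn wtv lpig
Hunk 2: at line 8 remove [wtv] add [yuv,rnobn] -> 11 lines: qldte ysib nhrmf ptf sbhoq nrde eut gdn yuv rnobn lpig
Hunk 3: at line 4 remove [sbhoq] add [oujhj,xgovn,rxd] -> 13 lines: qldte ysib nhrmf ptf oujhj xgovn rxd nrde eut gdn yuv rnobn lpig
Hunk 4: at line 1 remove [nhrmf,ptf] add [qjkv,knw] -> 13 lines: qldte ysib qjkv knw oujhj xgovn rxd nrde eut gdn yuv rnobn lpig
Hunk 5: at line 8 remove [gdn] add [tbmw,wcbn] -> 14 lines: qldte ysib qjkv knw oujhj xgovn rxd nrde eut tbmw wcbn yuv rnobn lpig
Hunk 6: at line 6 remove [nrde] add [jsnpt,auvie] -> 15 lines: qldte ysib qjkv knw oujhj xgovn rxd jsnpt auvie eut tbmw wcbn yuv rnobn lpig
Hunk 7: at line 5 remove [xgovn,rxd] add [ldar,aobeb] -> 15 lines: qldte ysib qjkv knw oujhj ldar aobeb jsnpt auvie eut tbmw wcbn yuv rnobn lpig
Final line 12: wcbn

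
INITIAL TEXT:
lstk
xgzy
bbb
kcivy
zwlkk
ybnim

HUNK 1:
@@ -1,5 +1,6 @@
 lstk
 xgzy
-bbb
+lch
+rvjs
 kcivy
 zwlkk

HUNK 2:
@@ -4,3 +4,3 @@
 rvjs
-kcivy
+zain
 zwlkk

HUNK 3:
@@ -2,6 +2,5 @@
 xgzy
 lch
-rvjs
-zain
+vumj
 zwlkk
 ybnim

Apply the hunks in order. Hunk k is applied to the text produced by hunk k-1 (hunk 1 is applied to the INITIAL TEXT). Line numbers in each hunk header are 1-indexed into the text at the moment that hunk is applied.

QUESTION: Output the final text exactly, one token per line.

Answer: lstk
xgzy
lch
vumj
zwlkk
ybnim

Derivation:
Hunk 1: at line 1 remove [bbb] add [lch,rvjs] -> 7 lines: lstk xgzy lch rvjs kcivy zwlkk ybnim
Hunk 2: at line 4 remove [kcivy] add [zain] -> 7 lines: lstk xgzy lch rvjs zain zwlkk ybnim
Hunk 3: at line 2 remove [rvjs,zain] add [vumj] -> 6 lines: lstk xgzy lch vumj zwlkk ybnim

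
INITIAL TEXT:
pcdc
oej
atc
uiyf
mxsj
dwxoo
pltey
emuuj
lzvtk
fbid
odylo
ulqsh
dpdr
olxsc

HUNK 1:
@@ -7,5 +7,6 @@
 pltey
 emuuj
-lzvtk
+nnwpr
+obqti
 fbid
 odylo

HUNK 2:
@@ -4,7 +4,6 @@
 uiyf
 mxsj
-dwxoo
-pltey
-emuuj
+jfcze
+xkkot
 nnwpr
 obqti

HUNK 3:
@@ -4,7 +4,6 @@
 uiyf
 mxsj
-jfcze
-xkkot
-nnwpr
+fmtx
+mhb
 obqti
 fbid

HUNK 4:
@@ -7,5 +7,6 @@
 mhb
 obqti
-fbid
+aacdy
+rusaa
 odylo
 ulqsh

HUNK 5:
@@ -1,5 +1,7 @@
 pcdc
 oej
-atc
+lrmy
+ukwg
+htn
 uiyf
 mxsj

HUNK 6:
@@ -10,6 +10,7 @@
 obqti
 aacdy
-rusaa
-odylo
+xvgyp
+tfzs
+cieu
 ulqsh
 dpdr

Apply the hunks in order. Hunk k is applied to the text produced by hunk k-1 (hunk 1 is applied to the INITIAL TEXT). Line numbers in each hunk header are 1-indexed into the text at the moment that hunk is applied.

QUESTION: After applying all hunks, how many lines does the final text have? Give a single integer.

Hunk 1: at line 7 remove [lzvtk] add [nnwpr,obqti] -> 15 lines: pcdc oej atc uiyf mxsj dwxoo pltey emuuj nnwpr obqti fbid odylo ulqsh dpdr olxsc
Hunk 2: at line 4 remove [dwxoo,pltey,emuuj] add [jfcze,xkkot] -> 14 lines: pcdc oej atc uiyf mxsj jfcze xkkot nnwpr obqti fbid odylo ulqsh dpdr olxsc
Hunk 3: at line 4 remove [jfcze,xkkot,nnwpr] add [fmtx,mhb] -> 13 lines: pcdc oej atc uiyf mxsj fmtx mhb obqti fbid odylo ulqsh dpdr olxsc
Hunk 4: at line 7 remove [fbid] add [aacdy,rusaa] -> 14 lines: pcdc oej atc uiyf mxsj fmtx mhb obqti aacdy rusaa odylo ulqsh dpdr olxsc
Hunk 5: at line 1 remove [atc] add [lrmy,ukwg,htn] -> 16 lines: pcdc oej lrmy ukwg htn uiyf mxsj fmtx mhb obqti aacdy rusaa odylo ulqsh dpdr olxsc
Hunk 6: at line 10 remove [rusaa,odylo] add [xvgyp,tfzs,cieu] -> 17 lines: pcdc oej lrmy ukwg htn uiyf mxsj fmtx mhb obqti aacdy xvgyp tfzs cieu ulqsh dpdr olxsc
Final line count: 17

Answer: 17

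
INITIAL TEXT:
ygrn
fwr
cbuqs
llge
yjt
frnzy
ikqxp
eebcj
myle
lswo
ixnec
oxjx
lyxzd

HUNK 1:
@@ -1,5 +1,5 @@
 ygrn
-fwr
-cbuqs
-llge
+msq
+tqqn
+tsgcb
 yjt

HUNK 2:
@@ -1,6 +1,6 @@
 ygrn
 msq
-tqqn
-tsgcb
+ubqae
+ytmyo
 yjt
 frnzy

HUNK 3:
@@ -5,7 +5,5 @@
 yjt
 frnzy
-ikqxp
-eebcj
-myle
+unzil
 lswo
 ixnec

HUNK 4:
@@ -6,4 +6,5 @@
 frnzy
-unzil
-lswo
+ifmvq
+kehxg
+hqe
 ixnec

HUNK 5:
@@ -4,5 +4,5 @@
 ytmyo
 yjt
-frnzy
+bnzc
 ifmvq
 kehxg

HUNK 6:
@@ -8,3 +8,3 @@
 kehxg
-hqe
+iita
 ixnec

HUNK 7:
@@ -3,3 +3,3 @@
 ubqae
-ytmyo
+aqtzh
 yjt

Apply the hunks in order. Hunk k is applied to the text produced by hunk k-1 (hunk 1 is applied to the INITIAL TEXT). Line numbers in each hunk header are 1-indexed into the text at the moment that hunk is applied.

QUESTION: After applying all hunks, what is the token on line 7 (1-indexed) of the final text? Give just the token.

Hunk 1: at line 1 remove [fwr,cbuqs,llge] add [msq,tqqn,tsgcb] -> 13 lines: ygrn msq tqqn tsgcb yjt frnzy ikqxp eebcj myle lswo ixnec oxjx lyxzd
Hunk 2: at line 1 remove [tqqn,tsgcb] add [ubqae,ytmyo] -> 13 lines: ygrn msq ubqae ytmyo yjt frnzy ikqxp eebcj myle lswo ixnec oxjx lyxzd
Hunk 3: at line 5 remove [ikqxp,eebcj,myle] add [unzil] -> 11 lines: ygrn msq ubqae ytmyo yjt frnzy unzil lswo ixnec oxjx lyxzd
Hunk 4: at line 6 remove [unzil,lswo] add [ifmvq,kehxg,hqe] -> 12 lines: ygrn msq ubqae ytmyo yjt frnzy ifmvq kehxg hqe ixnec oxjx lyxzd
Hunk 5: at line 4 remove [frnzy] add [bnzc] -> 12 lines: ygrn msq ubqae ytmyo yjt bnzc ifmvq kehxg hqe ixnec oxjx lyxzd
Hunk 6: at line 8 remove [hqe] add [iita] -> 12 lines: ygrn msq ubqae ytmyo yjt bnzc ifmvq kehxg iita ixnec oxjx lyxzd
Hunk 7: at line 3 remove [ytmyo] add [aqtzh] -> 12 lines: ygrn msq ubqae aqtzh yjt bnzc ifmvq kehxg iita ixnec oxjx lyxzd
Final line 7: ifmvq

Answer: ifmvq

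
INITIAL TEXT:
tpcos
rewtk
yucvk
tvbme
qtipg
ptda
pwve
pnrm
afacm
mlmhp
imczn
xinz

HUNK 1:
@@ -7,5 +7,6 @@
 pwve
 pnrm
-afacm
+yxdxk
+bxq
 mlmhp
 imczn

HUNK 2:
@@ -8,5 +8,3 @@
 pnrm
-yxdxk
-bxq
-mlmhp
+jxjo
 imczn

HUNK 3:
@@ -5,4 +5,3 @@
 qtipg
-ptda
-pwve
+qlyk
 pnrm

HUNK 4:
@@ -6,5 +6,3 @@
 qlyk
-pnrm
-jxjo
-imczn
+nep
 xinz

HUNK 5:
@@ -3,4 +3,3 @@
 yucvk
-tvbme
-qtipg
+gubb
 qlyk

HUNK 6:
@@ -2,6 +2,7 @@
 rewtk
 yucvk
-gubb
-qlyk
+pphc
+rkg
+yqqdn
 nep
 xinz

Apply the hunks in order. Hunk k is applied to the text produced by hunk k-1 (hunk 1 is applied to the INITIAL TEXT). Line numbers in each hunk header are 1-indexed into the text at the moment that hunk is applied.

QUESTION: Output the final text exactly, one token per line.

Answer: tpcos
rewtk
yucvk
pphc
rkg
yqqdn
nep
xinz

Derivation:
Hunk 1: at line 7 remove [afacm] add [yxdxk,bxq] -> 13 lines: tpcos rewtk yucvk tvbme qtipg ptda pwve pnrm yxdxk bxq mlmhp imczn xinz
Hunk 2: at line 8 remove [yxdxk,bxq,mlmhp] add [jxjo] -> 11 lines: tpcos rewtk yucvk tvbme qtipg ptda pwve pnrm jxjo imczn xinz
Hunk 3: at line 5 remove [ptda,pwve] add [qlyk] -> 10 lines: tpcos rewtk yucvk tvbme qtipg qlyk pnrm jxjo imczn xinz
Hunk 4: at line 6 remove [pnrm,jxjo,imczn] add [nep] -> 8 lines: tpcos rewtk yucvk tvbme qtipg qlyk nep xinz
Hunk 5: at line 3 remove [tvbme,qtipg] add [gubb] -> 7 lines: tpcos rewtk yucvk gubb qlyk nep xinz
Hunk 6: at line 2 remove [gubb,qlyk] add [pphc,rkg,yqqdn] -> 8 lines: tpcos rewtk yucvk pphc rkg yqqdn nep xinz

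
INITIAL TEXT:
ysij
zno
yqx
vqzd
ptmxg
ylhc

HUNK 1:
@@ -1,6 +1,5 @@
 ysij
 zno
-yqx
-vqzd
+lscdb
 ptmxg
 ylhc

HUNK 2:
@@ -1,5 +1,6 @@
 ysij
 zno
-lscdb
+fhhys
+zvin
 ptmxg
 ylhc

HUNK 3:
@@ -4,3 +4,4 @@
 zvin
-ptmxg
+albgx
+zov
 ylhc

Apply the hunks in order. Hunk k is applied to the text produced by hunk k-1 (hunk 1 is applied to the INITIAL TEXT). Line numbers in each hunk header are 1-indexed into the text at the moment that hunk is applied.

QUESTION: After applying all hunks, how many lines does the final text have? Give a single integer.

Answer: 7

Derivation:
Hunk 1: at line 1 remove [yqx,vqzd] add [lscdb] -> 5 lines: ysij zno lscdb ptmxg ylhc
Hunk 2: at line 1 remove [lscdb] add [fhhys,zvin] -> 6 lines: ysij zno fhhys zvin ptmxg ylhc
Hunk 3: at line 4 remove [ptmxg] add [albgx,zov] -> 7 lines: ysij zno fhhys zvin albgx zov ylhc
Final line count: 7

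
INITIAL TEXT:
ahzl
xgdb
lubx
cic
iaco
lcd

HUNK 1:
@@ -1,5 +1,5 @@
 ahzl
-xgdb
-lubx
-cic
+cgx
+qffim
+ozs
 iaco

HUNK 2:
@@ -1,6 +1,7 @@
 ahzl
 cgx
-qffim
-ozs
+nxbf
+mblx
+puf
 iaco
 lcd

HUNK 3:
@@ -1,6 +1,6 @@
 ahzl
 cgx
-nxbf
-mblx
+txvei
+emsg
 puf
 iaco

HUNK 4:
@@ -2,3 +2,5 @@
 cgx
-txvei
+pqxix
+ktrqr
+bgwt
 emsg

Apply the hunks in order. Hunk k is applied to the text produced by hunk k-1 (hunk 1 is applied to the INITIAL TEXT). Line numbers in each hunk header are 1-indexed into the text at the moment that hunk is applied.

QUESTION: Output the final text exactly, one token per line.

Answer: ahzl
cgx
pqxix
ktrqr
bgwt
emsg
puf
iaco
lcd

Derivation:
Hunk 1: at line 1 remove [xgdb,lubx,cic] add [cgx,qffim,ozs] -> 6 lines: ahzl cgx qffim ozs iaco lcd
Hunk 2: at line 1 remove [qffim,ozs] add [nxbf,mblx,puf] -> 7 lines: ahzl cgx nxbf mblx puf iaco lcd
Hunk 3: at line 1 remove [nxbf,mblx] add [txvei,emsg] -> 7 lines: ahzl cgx txvei emsg puf iaco lcd
Hunk 4: at line 2 remove [txvei] add [pqxix,ktrqr,bgwt] -> 9 lines: ahzl cgx pqxix ktrqr bgwt emsg puf iaco lcd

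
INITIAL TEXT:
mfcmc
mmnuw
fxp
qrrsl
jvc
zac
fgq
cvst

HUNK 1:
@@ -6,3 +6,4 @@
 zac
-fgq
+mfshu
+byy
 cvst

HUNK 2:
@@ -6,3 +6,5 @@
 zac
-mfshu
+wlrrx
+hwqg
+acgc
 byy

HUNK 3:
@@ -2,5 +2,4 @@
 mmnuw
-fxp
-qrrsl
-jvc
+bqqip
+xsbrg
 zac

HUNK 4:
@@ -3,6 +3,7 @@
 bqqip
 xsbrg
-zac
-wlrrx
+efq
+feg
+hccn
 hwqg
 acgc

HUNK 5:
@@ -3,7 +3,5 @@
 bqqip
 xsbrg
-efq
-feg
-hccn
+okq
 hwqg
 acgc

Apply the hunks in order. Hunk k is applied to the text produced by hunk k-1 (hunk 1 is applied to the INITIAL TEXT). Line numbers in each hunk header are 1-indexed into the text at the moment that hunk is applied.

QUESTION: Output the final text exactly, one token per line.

Hunk 1: at line 6 remove [fgq] add [mfshu,byy] -> 9 lines: mfcmc mmnuw fxp qrrsl jvc zac mfshu byy cvst
Hunk 2: at line 6 remove [mfshu] add [wlrrx,hwqg,acgc] -> 11 lines: mfcmc mmnuw fxp qrrsl jvc zac wlrrx hwqg acgc byy cvst
Hunk 3: at line 2 remove [fxp,qrrsl,jvc] add [bqqip,xsbrg] -> 10 lines: mfcmc mmnuw bqqip xsbrg zac wlrrx hwqg acgc byy cvst
Hunk 4: at line 3 remove [zac,wlrrx] add [efq,feg,hccn] -> 11 lines: mfcmc mmnuw bqqip xsbrg efq feg hccn hwqg acgc byy cvst
Hunk 5: at line 3 remove [efq,feg,hccn] add [okq] -> 9 lines: mfcmc mmnuw bqqip xsbrg okq hwqg acgc byy cvst

Answer: mfcmc
mmnuw
bqqip
xsbrg
okq
hwqg
acgc
byy
cvst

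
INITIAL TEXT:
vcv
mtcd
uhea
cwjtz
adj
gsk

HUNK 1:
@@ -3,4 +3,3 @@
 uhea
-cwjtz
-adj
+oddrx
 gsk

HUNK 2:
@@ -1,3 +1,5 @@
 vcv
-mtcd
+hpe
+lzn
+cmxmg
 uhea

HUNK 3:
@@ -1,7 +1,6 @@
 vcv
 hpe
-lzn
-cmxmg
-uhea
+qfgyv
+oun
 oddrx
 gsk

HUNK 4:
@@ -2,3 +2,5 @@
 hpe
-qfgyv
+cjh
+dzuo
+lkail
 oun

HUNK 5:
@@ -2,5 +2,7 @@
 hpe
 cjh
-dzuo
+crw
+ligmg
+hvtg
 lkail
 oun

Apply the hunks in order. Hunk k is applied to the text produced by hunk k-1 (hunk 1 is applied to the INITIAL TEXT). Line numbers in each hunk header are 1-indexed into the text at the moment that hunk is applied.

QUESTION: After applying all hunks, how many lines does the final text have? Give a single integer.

Answer: 10

Derivation:
Hunk 1: at line 3 remove [cwjtz,adj] add [oddrx] -> 5 lines: vcv mtcd uhea oddrx gsk
Hunk 2: at line 1 remove [mtcd] add [hpe,lzn,cmxmg] -> 7 lines: vcv hpe lzn cmxmg uhea oddrx gsk
Hunk 3: at line 1 remove [lzn,cmxmg,uhea] add [qfgyv,oun] -> 6 lines: vcv hpe qfgyv oun oddrx gsk
Hunk 4: at line 2 remove [qfgyv] add [cjh,dzuo,lkail] -> 8 lines: vcv hpe cjh dzuo lkail oun oddrx gsk
Hunk 5: at line 2 remove [dzuo] add [crw,ligmg,hvtg] -> 10 lines: vcv hpe cjh crw ligmg hvtg lkail oun oddrx gsk
Final line count: 10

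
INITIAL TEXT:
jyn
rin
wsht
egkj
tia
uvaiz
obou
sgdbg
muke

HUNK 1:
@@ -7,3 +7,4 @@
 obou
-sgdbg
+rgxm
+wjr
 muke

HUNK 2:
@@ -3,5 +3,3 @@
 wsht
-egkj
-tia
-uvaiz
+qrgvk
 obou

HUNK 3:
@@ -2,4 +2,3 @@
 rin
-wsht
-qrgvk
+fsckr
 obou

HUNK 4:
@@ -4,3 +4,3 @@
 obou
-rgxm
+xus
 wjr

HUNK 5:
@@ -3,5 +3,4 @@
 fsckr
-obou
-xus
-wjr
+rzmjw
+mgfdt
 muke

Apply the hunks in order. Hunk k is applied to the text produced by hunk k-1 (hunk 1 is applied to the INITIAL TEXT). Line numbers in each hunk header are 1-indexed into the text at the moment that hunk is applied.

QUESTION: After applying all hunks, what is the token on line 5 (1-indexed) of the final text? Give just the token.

Answer: mgfdt

Derivation:
Hunk 1: at line 7 remove [sgdbg] add [rgxm,wjr] -> 10 lines: jyn rin wsht egkj tia uvaiz obou rgxm wjr muke
Hunk 2: at line 3 remove [egkj,tia,uvaiz] add [qrgvk] -> 8 lines: jyn rin wsht qrgvk obou rgxm wjr muke
Hunk 3: at line 2 remove [wsht,qrgvk] add [fsckr] -> 7 lines: jyn rin fsckr obou rgxm wjr muke
Hunk 4: at line 4 remove [rgxm] add [xus] -> 7 lines: jyn rin fsckr obou xus wjr muke
Hunk 5: at line 3 remove [obou,xus,wjr] add [rzmjw,mgfdt] -> 6 lines: jyn rin fsckr rzmjw mgfdt muke
Final line 5: mgfdt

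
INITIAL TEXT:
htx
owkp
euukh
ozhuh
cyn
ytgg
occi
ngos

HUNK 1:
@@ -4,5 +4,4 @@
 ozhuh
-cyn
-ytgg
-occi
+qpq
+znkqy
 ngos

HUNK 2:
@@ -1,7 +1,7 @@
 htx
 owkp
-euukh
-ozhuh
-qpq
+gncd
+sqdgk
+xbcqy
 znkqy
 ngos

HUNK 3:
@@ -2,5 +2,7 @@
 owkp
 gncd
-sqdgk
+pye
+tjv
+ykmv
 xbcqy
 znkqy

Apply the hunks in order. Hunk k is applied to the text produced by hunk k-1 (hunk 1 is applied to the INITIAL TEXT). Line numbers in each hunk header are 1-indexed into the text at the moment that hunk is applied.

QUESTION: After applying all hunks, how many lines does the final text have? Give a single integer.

Hunk 1: at line 4 remove [cyn,ytgg,occi] add [qpq,znkqy] -> 7 lines: htx owkp euukh ozhuh qpq znkqy ngos
Hunk 2: at line 1 remove [euukh,ozhuh,qpq] add [gncd,sqdgk,xbcqy] -> 7 lines: htx owkp gncd sqdgk xbcqy znkqy ngos
Hunk 3: at line 2 remove [sqdgk] add [pye,tjv,ykmv] -> 9 lines: htx owkp gncd pye tjv ykmv xbcqy znkqy ngos
Final line count: 9

Answer: 9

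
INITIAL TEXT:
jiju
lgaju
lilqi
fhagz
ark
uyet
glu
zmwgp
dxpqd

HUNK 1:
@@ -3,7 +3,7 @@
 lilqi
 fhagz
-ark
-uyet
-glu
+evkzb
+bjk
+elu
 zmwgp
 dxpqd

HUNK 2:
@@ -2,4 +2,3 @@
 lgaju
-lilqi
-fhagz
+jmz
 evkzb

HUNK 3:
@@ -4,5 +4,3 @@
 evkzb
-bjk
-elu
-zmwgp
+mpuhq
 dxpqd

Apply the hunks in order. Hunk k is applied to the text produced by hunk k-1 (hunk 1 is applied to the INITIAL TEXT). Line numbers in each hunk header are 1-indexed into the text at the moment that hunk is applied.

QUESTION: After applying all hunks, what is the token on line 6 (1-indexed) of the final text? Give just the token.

Hunk 1: at line 3 remove [ark,uyet,glu] add [evkzb,bjk,elu] -> 9 lines: jiju lgaju lilqi fhagz evkzb bjk elu zmwgp dxpqd
Hunk 2: at line 2 remove [lilqi,fhagz] add [jmz] -> 8 lines: jiju lgaju jmz evkzb bjk elu zmwgp dxpqd
Hunk 3: at line 4 remove [bjk,elu,zmwgp] add [mpuhq] -> 6 lines: jiju lgaju jmz evkzb mpuhq dxpqd
Final line 6: dxpqd

Answer: dxpqd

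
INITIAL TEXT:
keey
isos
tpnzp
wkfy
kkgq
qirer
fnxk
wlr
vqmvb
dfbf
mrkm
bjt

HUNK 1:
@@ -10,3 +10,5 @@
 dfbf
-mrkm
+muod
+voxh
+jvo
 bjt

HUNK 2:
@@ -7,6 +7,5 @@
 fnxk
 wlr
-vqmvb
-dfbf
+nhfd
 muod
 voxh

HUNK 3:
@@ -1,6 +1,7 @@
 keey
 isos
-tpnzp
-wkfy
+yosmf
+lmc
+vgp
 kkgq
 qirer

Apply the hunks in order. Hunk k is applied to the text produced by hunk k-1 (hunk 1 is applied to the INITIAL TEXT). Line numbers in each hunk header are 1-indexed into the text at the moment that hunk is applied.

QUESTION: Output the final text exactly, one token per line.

Hunk 1: at line 10 remove [mrkm] add [muod,voxh,jvo] -> 14 lines: keey isos tpnzp wkfy kkgq qirer fnxk wlr vqmvb dfbf muod voxh jvo bjt
Hunk 2: at line 7 remove [vqmvb,dfbf] add [nhfd] -> 13 lines: keey isos tpnzp wkfy kkgq qirer fnxk wlr nhfd muod voxh jvo bjt
Hunk 3: at line 1 remove [tpnzp,wkfy] add [yosmf,lmc,vgp] -> 14 lines: keey isos yosmf lmc vgp kkgq qirer fnxk wlr nhfd muod voxh jvo bjt

Answer: keey
isos
yosmf
lmc
vgp
kkgq
qirer
fnxk
wlr
nhfd
muod
voxh
jvo
bjt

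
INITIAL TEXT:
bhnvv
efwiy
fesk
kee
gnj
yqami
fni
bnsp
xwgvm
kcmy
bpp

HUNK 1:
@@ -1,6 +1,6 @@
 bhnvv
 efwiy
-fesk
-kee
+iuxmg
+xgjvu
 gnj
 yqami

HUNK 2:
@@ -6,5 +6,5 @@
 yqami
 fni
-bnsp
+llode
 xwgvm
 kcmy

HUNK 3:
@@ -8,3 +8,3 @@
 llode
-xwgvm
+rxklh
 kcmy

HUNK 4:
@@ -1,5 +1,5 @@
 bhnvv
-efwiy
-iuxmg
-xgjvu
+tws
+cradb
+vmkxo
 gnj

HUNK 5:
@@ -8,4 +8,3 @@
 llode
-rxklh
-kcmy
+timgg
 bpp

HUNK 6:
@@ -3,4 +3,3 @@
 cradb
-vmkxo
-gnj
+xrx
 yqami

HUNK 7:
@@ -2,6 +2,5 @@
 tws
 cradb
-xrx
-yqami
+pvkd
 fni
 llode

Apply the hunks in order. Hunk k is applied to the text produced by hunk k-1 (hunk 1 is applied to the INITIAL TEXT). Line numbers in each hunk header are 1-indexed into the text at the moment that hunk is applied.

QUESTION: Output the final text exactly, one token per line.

Answer: bhnvv
tws
cradb
pvkd
fni
llode
timgg
bpp

Derivation:
Hunk 1: at line 1 remove [fesk,kee] add [iuxmg,xgjvu] -> 11 lines: bhnvv efwiy iuxmg xgjvu gnj yqami fni bnsp xwgvm kcmy bpp
Hunk 2: at line 6 remove [bnsp] add [llode] -> 11 lines: bhnvv efwiy iuxmg xgjvu gnj yqami fni llode xwgvm kcmy bpp
Hunk 3: at line 8 remove [xwgvm] add [rxklh] -> 11 lines: bhnvv efwiy iuxmg xgjvu gnj yqami fni llode rxklh kcmy bpp
Hunk 4: at line 1 remove [efwiy,iuxmg,xgjvu] add [tws,cradb,vmkxo] -> 11 lines: bhnvv tws cradb vmkxo gnj yqami fni llode rxklh kcmy bpp
Hunk 5: at line 8 remove [rxklh,kcmy] add [timgg] -> 10 lines: bhnvv tws cradb vmkxo gnj yqami fni llode timgg bpp
Hunk 6: at line 3 remove [vmkxo,gnj] add [xrx] -> 9 lines: bhnvv tws cradb xrx yqami fni llode timgg bpp
Hunk 7: at line 2 remove [xrx,yqami] add [pvkd] -> 8 lines: bhnvv tws cradb pvkd fni llode timgg bpp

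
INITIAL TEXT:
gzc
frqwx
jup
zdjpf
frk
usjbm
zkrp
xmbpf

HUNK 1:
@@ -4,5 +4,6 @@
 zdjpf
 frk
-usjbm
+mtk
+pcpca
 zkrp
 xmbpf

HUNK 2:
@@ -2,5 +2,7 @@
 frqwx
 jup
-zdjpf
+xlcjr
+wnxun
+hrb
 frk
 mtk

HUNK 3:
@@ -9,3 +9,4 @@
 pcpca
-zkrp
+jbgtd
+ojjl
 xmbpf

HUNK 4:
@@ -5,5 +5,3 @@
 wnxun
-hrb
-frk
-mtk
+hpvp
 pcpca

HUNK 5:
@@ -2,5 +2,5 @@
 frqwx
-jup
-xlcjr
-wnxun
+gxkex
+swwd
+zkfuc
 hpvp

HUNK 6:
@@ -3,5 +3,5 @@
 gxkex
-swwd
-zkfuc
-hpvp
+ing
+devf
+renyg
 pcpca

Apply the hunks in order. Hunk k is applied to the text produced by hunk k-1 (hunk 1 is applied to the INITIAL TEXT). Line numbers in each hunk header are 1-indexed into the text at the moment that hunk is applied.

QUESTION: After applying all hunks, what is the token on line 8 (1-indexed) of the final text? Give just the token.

Answer: jbgtd

Derivation:
Hunk 1: at line 4 remove [usjbm] add [mtk,pcpca] -> 9 lines: gzc frqwx jup zdjpf frk mtk pcpca zkrp xmbpf
Hunk 2: at line 2 remove [zdjpf] add [xlcjr,wnxun,hrb] -> 11 lines: gzc frqwx jup xlcjr wnxun hrb frk mtk pcpca zkrp xmbpf
Hunk 3: at line 9 remove [zkrp] add [jbgtd,ojjl] -> 12 lines: gzc frqwx jup xlcjr wnxun hrb frk mtk pcpca jbgtd ojjl xmbpf
Hunk 4: at line 5 remove [hrb,frk,mtk] add [hpvp] -> 10 lines: gzc frqwx jup xlcjr wnxun hpvp pcpca jbgtd ojjl xmbpf
Hunk 5: at line 2 remove [jup,xlcjr,wnxun] add [gxkex,swwd,zkfuc] -> 10 lines: gzc frqwx gxkex swwd zkfuc hpvp pcpca jbgtd ojjl xmbpf
Hunk 6: at line 3 remove [swwd,zkfuc,hpvp] add [ing,devf,renyg] -> 10 lines: gzc frqwx gxkex ing devf renyg pcpca jbgtd ojjl xmbpf
Final line 8: jbgtd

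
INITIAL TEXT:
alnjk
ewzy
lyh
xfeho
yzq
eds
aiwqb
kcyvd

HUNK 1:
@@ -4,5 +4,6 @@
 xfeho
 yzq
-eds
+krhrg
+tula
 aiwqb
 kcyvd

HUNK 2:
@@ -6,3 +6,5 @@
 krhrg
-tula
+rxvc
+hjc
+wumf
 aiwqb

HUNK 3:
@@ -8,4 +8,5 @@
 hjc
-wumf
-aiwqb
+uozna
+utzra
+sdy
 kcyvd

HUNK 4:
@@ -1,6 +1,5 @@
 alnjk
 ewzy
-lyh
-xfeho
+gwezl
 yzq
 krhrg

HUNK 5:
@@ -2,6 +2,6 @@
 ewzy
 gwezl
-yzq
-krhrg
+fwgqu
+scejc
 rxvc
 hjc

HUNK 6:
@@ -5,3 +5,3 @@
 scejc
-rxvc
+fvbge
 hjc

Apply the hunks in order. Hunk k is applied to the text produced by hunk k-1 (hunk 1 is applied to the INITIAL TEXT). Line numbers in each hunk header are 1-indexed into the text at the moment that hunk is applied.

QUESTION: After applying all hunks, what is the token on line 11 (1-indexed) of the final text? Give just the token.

Answer: kcyvd

Derivation:
Hunk 1: at line 4 remove [eds] add [krhrg,tula] -> 9 lines: alnjk ewzy lyh xfeho yzq krhrg tula aiwqb kcyvd
Hunk 2: at line 6 remove [tula] add [rxvc,hjc,wumf] -> 11 lines: alnjk ewzy lyh xfeho yzq krhrg rxvc hjc wumf aiwqb kcyvd
Hunk 3: at line 8 remove [wumf,aiwqb] add [uozna,utzra,sdy] -> 12 lines: alnjk ewzy lyh xfeho yzq krhrg rxvc hjc uozna utzra sdy kcyvd
Hunk 4: at line 1 remove [lyh,xfeho] add [gwezl] -> 11 lines: alnjk ewzy gwezl yzq krhrg rxvc hjc uozna utzra sdy kcyvd
Hunk 5: at line 2 remove [yzq,krhrg] add [fwgqu,scejc] -> 11 lines: alnjk ewzy gwezl fwgqu scejc rxvc hjc uozna utzra sdy kcyvd
Hunk 6: at line 5 remove [rxvc] add [fvbge] -> 11 lines: alnjk ewzy gwezl fwgqu scejc fvbge hjc uozna utzra sdy kcyvd
Final line 11: kcyvd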